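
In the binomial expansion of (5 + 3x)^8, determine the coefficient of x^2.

3937500

The general term is C(8,j)·(5)^j·(3x)^(8-j); the x^2 term has j = 6.
C(8,6) = 28.
Coefficient = C(8,6) · 5^6 · 3^2 = 28 · 15625 · 9 = 3937500.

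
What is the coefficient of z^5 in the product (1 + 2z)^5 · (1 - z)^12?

-290

Coefficient of z^5 = Σ_{j} C(5,j)·2^j·C(12,5-j)·(-1)^(5-j) for j from 0 to 5.
= (-792) + 4950 + (-8800) + 5280 + (-960) + 32 = -290.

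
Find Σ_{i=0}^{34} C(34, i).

Setting x = 1 in (1+x)^34 gives Σ C(34,i) = 2^34 = 17179869184.

17179869184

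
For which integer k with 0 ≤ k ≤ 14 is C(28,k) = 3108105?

8

C(28,k) increases on 0 ≤ k ≤ 14. C(28,7) = 1184040 and C(28,8) = 3108105, so k = 8.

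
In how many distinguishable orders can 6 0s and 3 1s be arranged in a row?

Choose positions for the 0s: C(9,6) = 84.

84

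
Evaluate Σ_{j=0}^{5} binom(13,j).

2380

1 + 13 + 78 + 286 + 715 + 1287 = 2380.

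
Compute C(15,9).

C(15,9) = C(15,6) by symmetry.
C(15,6) = (15·14·13·12·11·10) / 6! = 3603600 / 720 = 5005.

5005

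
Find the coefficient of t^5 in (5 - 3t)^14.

The general term is C(14,j)·(5)^j·(-3t)^(14-j); the t^5 term has j = 9.
C(14,9) = 2002.
Coefficient = C(14,9) · 5^9 · (-3)^5 = 2002 · 1953125 · (-243) = -950167968750.

-950167968750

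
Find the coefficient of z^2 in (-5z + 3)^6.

The general term is C(6,j)·(-5z)^j·(3)^(6-j); the z^2 term has j = 2.
C(6,2) = 15.
Coefficient = C(6,2) · (-5)^2 · 3^4 = 15 · 25 · 81 = 30375.

30375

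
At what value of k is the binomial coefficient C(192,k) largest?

C(192,k) is maximized at k = 192/2 = 96.

96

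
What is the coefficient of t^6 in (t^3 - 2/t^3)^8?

-448

General term: C(8,j)·(t^3)^j·(-2/t^3)^(8-j), with t-exponent 3j − 3(8−j) = 6j − 24.
Set 6j − 24 = 6: j = 5.
C(8,5) = 56; 1^5 = 1; (-2)^3 = -8.
Coefficient = 56 · 1 · (-8) = -448.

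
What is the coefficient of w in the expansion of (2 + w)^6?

The general term is C(6,j)·(2)^j·(w)^(6-j); the w^1 term has j = 5.
C(6,5) = 6.
Coefficient = C(6,5) · 2^5 = 6 · 32 = 192.

192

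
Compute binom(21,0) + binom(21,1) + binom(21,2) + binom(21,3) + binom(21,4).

1 + 21 + 210 + 1330 + 5985 = 7547.

7547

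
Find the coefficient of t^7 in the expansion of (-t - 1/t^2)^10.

General term: C(10,j)·(-t)^j·(-1/t^2)^(10-j), with t-exponent 1j − 2(10−j) = 3j − 20.
Set 3j − 20 = 7: j = 9.
C(10,9) = 10; (-1)^9 = -1; (-1)^1 = -1.
Coefficient = 10 · (-1) · (-1) = 10.

10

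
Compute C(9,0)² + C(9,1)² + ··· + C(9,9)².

By Vandermonde's identity, Σ C(9,j)² = C(18,9) = 48620.

48620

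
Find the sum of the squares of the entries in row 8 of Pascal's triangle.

Σ C(8,r)² is the coefficient of x^8 in (1+x)^8(1+x)^8 = (1+x)^16, i.e. C(16,8) = 12870.

12870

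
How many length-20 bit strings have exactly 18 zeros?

Choose the 18 positions: C(20,18) = 190.

190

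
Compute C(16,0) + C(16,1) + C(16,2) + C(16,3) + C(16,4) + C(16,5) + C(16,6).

1 + 16 + 120 + 560 + 1820 + 4368 + 8008 = 14893.

14893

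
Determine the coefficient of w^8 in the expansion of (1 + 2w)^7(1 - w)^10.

1285

Coefficient of w^8 = Σ_{j} C(7,j)·2^j·C(10,8-j)·(-1)^(8-j) for j from 0 to 7.
= 45 + (-1680) + 17640 + (-70560) + 117600 + (-80640) + 20160 + (-1280) = 1285.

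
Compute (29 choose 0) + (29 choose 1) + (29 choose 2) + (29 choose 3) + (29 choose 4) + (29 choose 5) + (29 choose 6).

1 + 29 + 406 + 3654 + 23751 + 118755 + 475020 = 621616.

621616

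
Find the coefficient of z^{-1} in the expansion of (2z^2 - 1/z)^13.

General term: C(13,j)·(2z^2)^j·(-1/z)^(13-j), with z-exponent 2j − 1(13−j) = 3j − 13.
Set 3j − 13 = -1: j = 4.
C(13,4) = 715; 2^4 = 16; (-1)^9 = -1.
Coefficient = 715 · 16 · (-1) = -11440.

-11440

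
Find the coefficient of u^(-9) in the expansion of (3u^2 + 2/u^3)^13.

160123392

General term: C(13,j)·(3u^2)^j·(2/u^3)^(13-j), with u-exponent 2j − 3(13−j) = 5j − 39.
Set 5j − 39 = -9: j = 6.
C(13,6) = 1716; 3^6 = 729; 2^7 = 128.
Coefficient = 1716 · 729 · 128 = 160123392.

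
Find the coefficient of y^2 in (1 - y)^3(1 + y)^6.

Coefficient of y^2 = Σ_{j} C(3,j)·(-1)^j·C(6,2-j)·1^(2-j) for j from 0 to 2.
= 15 + (-18) + 3 = 0.

0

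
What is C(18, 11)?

31824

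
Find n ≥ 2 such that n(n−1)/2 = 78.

13

n(n−1)/2 = 78 ⇒ n(n−1) = 156. Since 13·12 = 156, n = 13.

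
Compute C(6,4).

15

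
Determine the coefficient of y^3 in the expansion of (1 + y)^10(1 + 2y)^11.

4630

Coefficient of y^3 = Σ_{j} C(10,j)·1^j·C(11,3-j)·2^(3-j) for j from 0 to 3.
= 1320 + 2200 + 990 + 120 = 4630.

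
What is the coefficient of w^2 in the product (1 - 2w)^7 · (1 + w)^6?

15

Coefficient of w^2 = Σ_{j} C(7,j)·(-2)^j·C(6,2-j)·1^(2-j) for j from 0 to 2.
= 15 + (-84) + 84 = 15.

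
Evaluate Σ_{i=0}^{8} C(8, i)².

By Vandermonde's identity, Σ C(8,i)² = C(16,8) = 12870.

12870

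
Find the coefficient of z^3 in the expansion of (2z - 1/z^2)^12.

General term: C(12,j)·(2z)^j·(-1/z^2)^(12-j), with z-exponent 1j − 2(12−j) = 3j − 24.
Set 3j − 24 = 3: j = 9.
C(12,9) = 220; 2^9 = 512; (-1)^3 = -1.
Coefficient = 220 · 512 · (-1) = -112640.

-112640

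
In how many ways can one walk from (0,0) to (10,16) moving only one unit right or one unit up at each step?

5311735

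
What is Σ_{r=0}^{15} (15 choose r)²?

By Vandermonde's identity, Σ C(15,r)² = C(30,15) = 155117520.

155117520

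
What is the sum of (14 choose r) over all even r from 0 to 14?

Even-r terms of row 14 sum to 2^13 = 8192.

8192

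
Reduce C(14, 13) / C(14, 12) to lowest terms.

2/13

C(n,k+1)/C(n,k) = (n−k)/(k+1) = (14−12)/(12+1) = 2/13.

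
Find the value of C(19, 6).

C(19,6) = (19·18·17·16·15·14) / 6! = 19535040 / 720 = 27132.

27132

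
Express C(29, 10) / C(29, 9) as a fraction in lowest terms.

C(n,k+1)/C(n,k) = (n−k)/(k+1) = (29−9)/(9+1) = 20/10 = 2.

2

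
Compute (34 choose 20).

1391975640

C(34,20) = C(34,14) by symmetry.
C(34,14) = (34·33·32·31·30·29·28·27·26·25·24·23·22·21) / 14! = 121350057687226368000 / 87178291200 = 1391975640.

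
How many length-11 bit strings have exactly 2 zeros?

55

Choose the 2 positions: C(11,2) = 55.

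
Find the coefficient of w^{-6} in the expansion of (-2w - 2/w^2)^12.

General term: C(12,j)·(-2w)^j·(-2/w^2)^(12-j), with w-exponent 1j − 2(12−j) = 3j − 24.
Set 3j − 24 = -6: j = 6.
C(12,6) = 924; (-2)^6 = 64; (-2)^6 = 64.
Coefficient = 924 · 64 · 64 = 3784704.

3784704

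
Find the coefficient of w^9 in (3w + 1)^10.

The general term is C(10,j)·(3w)^j·(1)^(10-j); the w^9 term has j = 9.
C(10,9) = 10.
Coefficient = C(10,9) · 3^9 = 10 · 19683 = 196830.

196830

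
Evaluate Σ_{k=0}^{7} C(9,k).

502

1 + 9 + 36 + 84 + 126 + 126 + 84 + 36 = 502.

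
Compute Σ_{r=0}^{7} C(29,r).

2182396

1 + 29 + 406 + 3654 + 23751 + 118755 + 475020 + 1560780 = 2182396.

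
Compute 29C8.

C(29,8) = (29·28·27·26·25·24·23·22) / 8! = 173059286400 / 40320 = 4292145.

4292145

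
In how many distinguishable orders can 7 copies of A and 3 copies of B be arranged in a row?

120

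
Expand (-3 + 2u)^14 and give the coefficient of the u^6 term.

The general term is C(14,j)·(-3)^j·(2u)^(14-j); the u^6 term has j = 8.
C(14,8) = 3003.
Coefficient = C(14,8) · (-3)^8 · 2^6 = 3003 · 6561 · 64 = 1260971712.

1260971712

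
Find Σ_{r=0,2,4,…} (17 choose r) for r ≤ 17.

65536

Half of (1+1)^17 + (1−1)^17 gives the even-index sum: 2^16 = 65536.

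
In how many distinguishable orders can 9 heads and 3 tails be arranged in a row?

220

Choose positions for the heads: C(12,9) = 220.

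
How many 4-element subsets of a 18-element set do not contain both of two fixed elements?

2940

All 4-subsets: C(18,4) = 3060. Those containing both fixed elements: C(16,2) = 120.
3060 − 120 = 2940.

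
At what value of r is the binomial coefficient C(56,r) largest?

C(56,r) is maximized at r = 56/2 = 28.

28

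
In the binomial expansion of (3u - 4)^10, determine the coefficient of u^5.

The general term is C(10,j)·(3u)^j·(-4)^(10-j); the u^5 term has j = 5.
C(10,5) = 252.
Coefficient = C(10,5) · 3^5 · (-4)^5 = 252 · 243 · (-1024) = -62705664.

-62705664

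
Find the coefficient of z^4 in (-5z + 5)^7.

The general term is C(7,j)·(-5z)^j·(5)^(7-j); the z^4 term has j = 4.
C(7,4) = 35.
Coefficient = C(7,4) · (-5)^4 · 5^3 = 35 · 625 · 125 = 2734375.

2734375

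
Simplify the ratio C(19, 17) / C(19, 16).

3/17

C(n,k+1)/C(n,k) = (n−k)/(k+1) = (19−16)/(16+1) = 3/17.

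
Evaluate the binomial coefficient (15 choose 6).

C(15,6) = (15·14·13·12·11·10) / 6! = 3603600 / 720 = 5005.

5005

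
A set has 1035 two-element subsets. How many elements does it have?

n(n−1)/2 = 1035 ⇒ n(n−1) = 2070. Since 46·45 = 2070, n = 46.

46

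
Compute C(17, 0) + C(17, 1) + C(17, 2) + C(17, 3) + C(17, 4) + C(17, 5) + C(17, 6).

1 + 17 + 136 + 680 + 2380 + 6188 + 12376 = 21778.

21778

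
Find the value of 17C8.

24310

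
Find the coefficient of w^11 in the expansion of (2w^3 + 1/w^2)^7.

672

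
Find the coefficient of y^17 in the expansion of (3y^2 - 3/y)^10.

-590490

General term: C(10,j)·(3y^2)^j·(-3/y)^(10-j), with y-exponent 2j − 1(10−j) = 3j − 10.
Set 3j − 10 = 17: j = 9.
C(10,9) = 10; 3^9 = 19683; (-3)^1 = -3.
Coefficient = 10 · 19683 · (-3) = -590490.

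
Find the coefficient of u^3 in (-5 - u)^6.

2500

The general term is C(6,j)·(-5)^j·(-u)^(6-j); the u^3 term has j = 3.
C(6,3) = 20.
Coefficient = C(6,3) · (-5)^3 · (-1)^3 = 20 · (-125) · (-1) = 2500.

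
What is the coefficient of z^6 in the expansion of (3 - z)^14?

The general term is C(14,j)·(3)^j·(-z)^(14-j); the z^6 term has j = 8.
C(14,8) = 3003.
Coefficient = C(14,8) · 3^8 = 3003 · 6561 = 19702683.

19702683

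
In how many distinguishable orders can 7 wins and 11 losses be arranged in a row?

31824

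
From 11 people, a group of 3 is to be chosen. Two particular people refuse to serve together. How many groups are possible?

All 3-subsets: C(11,3) = 165. Those containing both fixed elements: C(9,1) = 9.
165 − 9 = 156.

156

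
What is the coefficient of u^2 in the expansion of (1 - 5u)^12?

1650

The general term is C(12,j)·(1)^j·(-5u)^(12-j); the u^2 term has j = 10.
C(12,10) = 66.
Coefficient = C(12,10) · (-5)^2 = 66 · 25 = 1650.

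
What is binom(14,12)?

91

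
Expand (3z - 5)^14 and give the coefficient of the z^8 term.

The general term is C(14,j)·(3z)^j·(-5)^(14-j); the z^8 term has j = 8.
C(14,8) = 3003.
Coefficient = C(14,8) · 3^8 · (-5)^6 = 3003 · 6561 · 15625 = 307854421875.

307854421875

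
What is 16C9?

C(16,9) = C(16,7) by symmetry.
C(16,7) = (16·15·14·13·12·11·10) / 7! = 57657600 / 5040 = 11440.

11440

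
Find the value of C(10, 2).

45

C(10,2) = (10·9) / 2! = 90 / 2 = 45.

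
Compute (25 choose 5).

53130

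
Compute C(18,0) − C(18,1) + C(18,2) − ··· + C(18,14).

The partial alternating sum Σ_{k=0}^{14} (−1)^k C(18,k) = (−1)^14 C(17,14) = 680.

680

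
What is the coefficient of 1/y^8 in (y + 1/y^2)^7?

21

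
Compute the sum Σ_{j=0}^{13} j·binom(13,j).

Differentiating (1+x)^13 and setting x=1: Σ j·C(13,j) = 13·2^12 = 53248.

53248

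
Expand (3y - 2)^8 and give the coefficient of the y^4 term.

The general term is C(8,j)·(3y)^j·(-2)^(8-j); the y^4 term has j = 4.
C(8,4) = 70.
Coefficient = C(8,4) · 3^4 · (-2)^4 = 70 · 81 · 16 = 90720.

90720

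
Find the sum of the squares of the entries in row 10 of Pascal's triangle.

Σ C(10,k)² is the coefficient of x^10 in (1+x)^10(1+x)^10 = (1+x)^20, i.e. C(20,10) = 184756.

184756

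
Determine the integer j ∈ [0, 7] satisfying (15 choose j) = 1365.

4

C(15,j) increases on 0 ≤ j ≤ 7. C(15,3) = 455 and C(15,4) = 1365, so j = 4.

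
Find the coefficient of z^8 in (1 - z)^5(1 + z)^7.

Coefficient of z^8 = Σ_{j} C(5,j)·(-1)^j·C(7,8-j)·1^(8-j) for j from 1 to 5.
= (-5) + 70 + (-210) + 175 + (-35) = -5.

-5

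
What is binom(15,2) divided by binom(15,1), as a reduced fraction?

7

C(n,k+1)/C(n,k) = (n−k)/(k+1) = (15−1)/(1+1) = 14/2 = 7.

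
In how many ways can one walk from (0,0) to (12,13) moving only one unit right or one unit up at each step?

Each path is a sequence of 25 steps with 12 rights: C(25,12) = 5200300.

5200300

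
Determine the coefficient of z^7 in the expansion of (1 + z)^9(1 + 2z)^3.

Coefficient of z^7 = Σ_{j} C(9,j)·1^j·C(3,7-j)·2^(7-j) for j from 4 to 7.
= 1008 + 1512 + 504 + 36 = 3060.

3060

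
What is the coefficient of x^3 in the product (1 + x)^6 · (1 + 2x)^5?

Coefficient of x^3 = Σ_{j} C(6,j)·1^j·C(5,3-j)·2^(3-j) for j from 0 to 3.
= 80 + 240 + 150 + 20 = 490.

490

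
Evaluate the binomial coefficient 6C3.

20

C(6,3) = (6·5·4) / 3! = 120 / 6 = 20.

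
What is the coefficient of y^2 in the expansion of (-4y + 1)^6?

The general term is C(6,j)·(-4y)^j·(1)^(6-j); the y^2 term has j = 2.
C(6,2) = 15.
Coefficient = C(6,2) · (-4)^2 = 15 · 16 = 240.

240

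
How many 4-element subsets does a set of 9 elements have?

C(9,4) = (9·8·7·6) / 4! = 3024 / 24 = 126.

126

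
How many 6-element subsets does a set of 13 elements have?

C(13,6) = (13·12·11·10·9·8) / 6! = 1235520 / 720 = 1716.

1716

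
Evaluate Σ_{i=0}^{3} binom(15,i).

576

1 + 15 + 105 + 455 = 576.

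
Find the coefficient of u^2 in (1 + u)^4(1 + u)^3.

21

Coefficient of u^2 = Σ_{j} C(4,j)·C(3,2-j) for j from 0 to 2.
= 3 + 12 + 6 = 21.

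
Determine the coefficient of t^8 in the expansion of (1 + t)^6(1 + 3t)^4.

Coefficient of t^8 = Σ_{j} C(6,j)·1^j·C(4,8-j)·3^(8-j) for j from 4 to 6.
= 1215 + 648 + 54 = 1917.

1917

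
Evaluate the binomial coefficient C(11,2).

C(11,2) = (11·10) / 2! = 110 / 2 = 55.

55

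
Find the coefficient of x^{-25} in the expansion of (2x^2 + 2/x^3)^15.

General term: C(15,j)·(2x^2)^j·(2/x^3)^(15-j), with x-exponent 2j − 3(15−j) = 5j − 45.
Set 5j − 45 = -25: j = 4.
C(15,4) = 1365; 2^4 = 16; 2^11 = 2048.
Coefficient = 1365 · 16 · 2048 = 44728320.

44728320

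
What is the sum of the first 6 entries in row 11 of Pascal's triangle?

1024

1 + 11 + 55 + 165 + 330 + 462 = 1024.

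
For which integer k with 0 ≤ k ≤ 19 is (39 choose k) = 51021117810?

C(39,k) increases on 0 ≤ k ≤ 19. C(39,16) = 37711260990 and C(39,17) = 51021117810, so k = 17.

17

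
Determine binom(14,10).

1001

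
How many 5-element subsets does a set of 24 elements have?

42504

C(24,5) = (24·23·22·21·20) / 5! = 5100480 / 120 = 42504.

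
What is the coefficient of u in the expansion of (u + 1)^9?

The general term is C(9,j)·(u)^j·(1)^(9-j); the u^1 term has j = 1.
C(9,1) = 9.
Coefficient = C(9,1) = 9.

9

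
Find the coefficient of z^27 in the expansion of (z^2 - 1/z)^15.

-15

General term: C(15,j)·(z^2)^j·(-1/z)^(15-j), with z-exponent 2j − 1(15−j) = 3j − 15.
Set 3j − 15 = 27: j = 14.
C(15,14) = 15; 1^14 = 1; (-1)^1 = -1.
Coefficient = 15 · 1 · (-1) = -15.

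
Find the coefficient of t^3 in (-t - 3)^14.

The general term is C(14,j)·(-t)^j·(-3)^(14-j); the t^3 term has j = 3.
C(14,3) = 364.
Coefficient = C(14,3) · (-1)^3 · (-3)^11 = 364 · (-1) · (-177147) = 64481508.

64481508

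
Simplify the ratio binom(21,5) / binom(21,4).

C(n,k+1)/C(n,k) = (n−k)/(k+1) = (21−4)/(4+1) = 17/5.

17/5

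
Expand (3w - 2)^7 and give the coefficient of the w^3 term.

The general term is C(7,j)·(3w)^j·(-2)^(7-j); the w^3 term has j = 3.
C(7,3) = 35.
Coefficient = C(7,3) · 3^3 · (-2)^4 = 35 · 27 · 16 = 15120.

15120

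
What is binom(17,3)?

C(17,3) = (17·16·15) / 3! = 4080 / 6 = 680.

680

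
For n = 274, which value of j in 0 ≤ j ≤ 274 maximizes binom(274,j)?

137

C(274,j) is maximized at j = 274/2 = 137.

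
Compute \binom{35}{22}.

1476337800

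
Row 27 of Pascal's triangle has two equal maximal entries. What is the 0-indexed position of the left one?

13

For odd n = 27, C(27,k) peaks at k = (n−1)/2 and (n+1)/2; the lesser is 13.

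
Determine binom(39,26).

8122425444

C(39,26) = C(39,13) by symmetry.
C(39,13) = (39·38·37·36·35·34·33·32·31·30·29·28·27) / 13! = 50578512186237235200 / 6227020800 = 8122425444.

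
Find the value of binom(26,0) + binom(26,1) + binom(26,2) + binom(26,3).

2952

1 + 26 + 325 + 2600 = 2952.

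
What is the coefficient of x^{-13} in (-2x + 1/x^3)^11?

-14784

General term: C(11,j)·(-2x)^j·(1/x^3)^(11-j), with x-exponent 1j − 3(11−j) = 4j − 33.
Set 4j − 33 = -13: j = 5.
C(11,5) = 462; (-2)^5 = -32; 1^6 = 1.
Coefficient = 462 · (-32) · 1 = -14784.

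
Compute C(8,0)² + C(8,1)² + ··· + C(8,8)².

Σ C(8,j)² is the coefficient of x^8 in (1+x)^8(1+x)^8 = (1+x)^16, i.e. C(16,8) = 12870.

12870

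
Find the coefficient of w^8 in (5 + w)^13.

4021875

The general term is C(13,j)·(5)^j·(w)^(13-j); the w^8 term has j = 5.
C(13,5) = 1287.
Coefficient = C(13,5) · 5^5 = 1287 · 3125 = 4021875.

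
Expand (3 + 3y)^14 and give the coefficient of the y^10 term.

The general term is C(14,j)·(3)^j·(3y)^(14-j); the y^10 term has j = 4.
C(14,4) = 1001.
Coefficient = C(14,4) · 3^4 · 3^10 = 1001 · 81 · 59049 = 4787751969.

4787751969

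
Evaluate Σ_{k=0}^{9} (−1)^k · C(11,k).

-10

The partial alternating sum Σ_{k=0}^{9} (−1)^k C(11,k) = (−1)^9 C(10,9) = -10.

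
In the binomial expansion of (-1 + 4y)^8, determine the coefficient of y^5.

-57344

The general term is C(8,j)·(-1)^j·(4y)^(8-j); the y^5 term has j = 3.
C(8,3) = 56.
Coefficient = C(8,3) · (-1)^3 · 4^5 = 56 · (-1) · 1024 = -57344.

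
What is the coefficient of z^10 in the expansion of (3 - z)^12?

594

The general term is C(12,j)·(3)^j·(-z)^(12-j); the z^10 term has j = 2.
C(12,2) = 66.
Coefficient = C(12,2) · 3^2 = 66 · 9 = 594.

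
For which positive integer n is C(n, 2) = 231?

22

n(n−1)/2 = 231 ⇒ n(n−1) = 462. Since 22·21 = 462, n = 22.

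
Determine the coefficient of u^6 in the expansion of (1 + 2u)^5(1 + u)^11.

36234

Coefficient of u^6 = Σ_{j} C(5,j)·2^j·C(11,6-j)·1^(6-j) for j from 0 to 5.
= 462 + 4620 + 13200 + 13200 + 4400 + 352 = 36234.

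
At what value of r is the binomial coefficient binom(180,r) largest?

90

C(180,r) is maximized at r = 180/2 = 90.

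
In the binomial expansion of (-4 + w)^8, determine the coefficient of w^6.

448

The general term is C(8,j)·(-4)^j·(w)^(8-j); the w^6 term has j = 2.
C(8,2) = 28.
Coefficient = C(8,2) · (-4)^2 = 28 · 16 = 448.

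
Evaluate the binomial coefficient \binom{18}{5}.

8568

C(18,5) = (18·17·16·15·14) / 5! = 1028160 / 120 = 8568.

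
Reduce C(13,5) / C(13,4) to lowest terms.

9/5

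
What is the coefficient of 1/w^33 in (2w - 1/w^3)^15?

3640

General term: C(15,j)·(2w)^j·(-1/w^3)^(15-j), with w-exponent 1j − 3(15−j) = 4j − 45.
Set 4j − 45 = -33: j = 3.
C(15,3) = 455; 2^3 = 8; (-1)^12 = 1.
Coefficient = 455 · 8 · 1 = 3640.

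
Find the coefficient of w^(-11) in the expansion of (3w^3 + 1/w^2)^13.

General term: C(13,j)·(3w^3)^j·(1/w^2)^(13-j), with w-exponent 3j − 2(13−j) = 5j − 26.
Set 5j − 26 = -11: j = 3.
C(13,3) = 286; 3^3 = 27; 1^10 = 1.
Coefficient = 286 · 27 · 1 = 7722.

7722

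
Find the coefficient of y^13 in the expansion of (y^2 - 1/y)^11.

General term: C(11,j)·(y^2)^j·(-1/y)^(11-j), with y-exponent 2j − 1(11−j) = 3j − 11.
Set 3j − 11 = 13: j = 8.
C(11,8) = 165; 1^8 = 1; (-1)^3 = -1.
Coefficient = 165 · 1 · (-1) = -165.

-165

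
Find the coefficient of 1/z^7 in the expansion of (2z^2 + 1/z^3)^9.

General term: C(9,j)·(2z^2)^j·(1/z^3)^(9-j), with z-exponent 2j − 3(9−j) = 5j − 27.
Set 5j − 27 = -7: j = 4.
C(9,4) = 126; 2^4 = 16; 1^5 = 1.
Coefficient = 126 · 16 · 1 = 2016.

2016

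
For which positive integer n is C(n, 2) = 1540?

56

n(n−1)/2 = 1540 ⇒ n(n−1) = 3080. Since 56·55 = 3080, n = 56.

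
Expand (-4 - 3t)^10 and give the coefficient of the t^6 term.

39191040

The general term is C(10,j)·(-4)^j·(-3t)^(10-j); the t^6 term has j = 4.
C(10,4) = 210.
Coefficient = C(10,4) · (-4)^4 · (-3)^6 = 210 · 256 · 729 = 39191040.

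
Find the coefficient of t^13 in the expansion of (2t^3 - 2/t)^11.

-946176

General term: C(11,j)·(2t^3)^j·(-2/t)^(11-j), with t-exponent 3j − 1(11−j) = 4j − 11.
Set 4j − 11 = 13: j = 6.
C(11,6) = 462; 2^6 = 64; (-2)^5 = -32.
Coefficient = 462 · 64 · (-32) = -946176.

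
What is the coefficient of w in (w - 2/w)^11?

-14784

General term: C(11,j)·(w)^j·(-2/w)^(11-j), with w-exponent 1j − 1(11−j) = 2j − 11.
Set 2j − 11 = 1: j = 6.
C(11,6) = 462; 1^6 = 1; (-2)^5 = -32.
Coefficient = 462 · 1 · (-32) = -14784.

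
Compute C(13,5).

1287

C(13,5) = (13·12·11·10·9) / 5! = 154440 / 120 = 1287.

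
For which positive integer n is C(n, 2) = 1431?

n(n−1)/2 = 1431 ⇒ n(n−1) = 2862. Since 54·53 = 2862, n = 54.

54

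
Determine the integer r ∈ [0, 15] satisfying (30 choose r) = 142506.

5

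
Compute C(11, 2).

55

C(11,2) = (11·10) / 2! = 110 / 2 = 55.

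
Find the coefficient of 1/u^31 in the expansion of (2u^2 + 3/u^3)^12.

General term: C(12,j)·(2u^2)^j·(3/u^3)^(12-j), with u-exponent 2j − 3(12−j) = 5j − 36.
Set 5j − 36 = -31: j = 1.
C(12,1) = 12; 2^1 = 2; 3^11 = 177147.
Coefficient = 12 · 2 · 177147 = 4251528.

4251528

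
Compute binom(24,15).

1307504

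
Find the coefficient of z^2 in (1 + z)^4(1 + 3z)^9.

Coefficient of z^2 = Σ_{j} C(4,j)·1^j·C(9,2-j)·3^(2-j) for j from 0 to 2.
= 324 + 108 + 6 = 438.

438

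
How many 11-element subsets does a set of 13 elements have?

C(13,11) = C(13,2) by symmetry.
C(13,2) = (13·12) / 2! = 156 / 2 = 78.

78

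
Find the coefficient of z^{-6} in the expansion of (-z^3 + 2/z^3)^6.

240

General term: C(6,j)·(-z^3)^j·(2/z^3)^(6-j), with z-exponent 3j − 3(6−j) = 6j − 18.
Set 6j − 18 = -6: j = 2.
C(6,2) = 15; (-1)^2 = 1; 2^4 = 16.
Coefficient = 15 · 1 · 16 = 240.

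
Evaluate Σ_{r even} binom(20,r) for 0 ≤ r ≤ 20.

524288

Even-r terms of row 20 sum to 2^19 = 524288.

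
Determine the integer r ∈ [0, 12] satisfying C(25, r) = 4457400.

C(25,r) increases on 0 ≤ r ≤ 12. C(25,10) = 3268760 and C(25,11) = 4457400, so r = 11.

11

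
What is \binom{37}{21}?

C(37,21) = C(37,16) by symmetry.
C(37,16) = (37·36·35·34·33·32·31·30·29·28·27·26·25·24·23·22) / 16! = 269397128065642536960000 / 20922789888000 = 12875774670.

12875774670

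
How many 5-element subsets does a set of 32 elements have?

201376

C(32,5) = (32·31·30·29·28) / 5! = 24165120 / 120 = 201376.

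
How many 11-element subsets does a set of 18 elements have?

31824

C(18,11) = C(18,7) by symmetry.
C(18,7) = (18·17·16·15·14·13·12) / 7! = 160392960 / 5040 = 31824.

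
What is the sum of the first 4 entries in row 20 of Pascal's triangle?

1351

1 + 20 + 190 + 1140 = 1351.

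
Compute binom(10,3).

120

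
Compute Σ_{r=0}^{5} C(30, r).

174437

1 + 30 + 435 + 4060 + 27405 + 142506 = 174437.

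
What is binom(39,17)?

51021117810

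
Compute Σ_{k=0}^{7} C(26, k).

971712

1 + 26 + 325 + 2600 + 14950 + 65780 + 230230 + 657800 = 971712.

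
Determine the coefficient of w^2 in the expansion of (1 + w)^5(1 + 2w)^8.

Coefficient of w^2 = Σ_{j} C(5,j)·1^j·C(8,2-j)·2^(2-j) for j from 0 to 2.
= 112 + 80 + 10 = 202.

202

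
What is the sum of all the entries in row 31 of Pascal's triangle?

The entries of row 31 sum to 2^31 = 2147483648.

2147483648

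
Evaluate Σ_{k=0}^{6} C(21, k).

1 + 21 + 210 + 1330 + 5985 + 20349 + 54264 = 82160.

82160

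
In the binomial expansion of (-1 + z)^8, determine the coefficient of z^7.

-8

The general term is C(8,j)·(-1)^j·(z)^(8-j); the z^7 term has j = 1.
C(8,1) = 8.
Coefficient = C(8,1) · (-1)^1 = 8 · (-1) = -8.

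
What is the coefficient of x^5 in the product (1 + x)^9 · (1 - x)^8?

28

Coefficient of x^5 = Σ_{j} C(9,j)·1^j·C(8,5-j)·(-1)^(5-j) for j from 0 to 5.
= (-56) + 630 + (-2016) + 2352 + (-1008) + 126 = 28.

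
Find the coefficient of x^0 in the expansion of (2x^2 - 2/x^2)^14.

-56229888

General term: C(14,j)·(2x^2)^j·(-2/x^2)^(14-j), with x-exponent 2j − 2(14−j) = 4j − 28.
Set 4j − 28 = 0: j = 7.
C(14,7) = 3432; 2^7 = 128; (-2)^7 = -128.
Coefficient = 3432 · 128 · (-128) = -56229888.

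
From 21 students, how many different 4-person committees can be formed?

This is C(21,4) = 5985.

5985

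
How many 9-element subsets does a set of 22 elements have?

497420

C(22,9) = (22·21·20·19·18·17·16·15·14) / 9! = 180503769600 / 362880 = 497420.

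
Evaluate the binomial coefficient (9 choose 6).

84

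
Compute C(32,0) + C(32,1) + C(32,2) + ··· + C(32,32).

4294967296

The entries of row 32 sum to 2^32 = 4294967296.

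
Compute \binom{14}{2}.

C(14,2) = (14·13) / 2! = 182 / 2 = 91.

91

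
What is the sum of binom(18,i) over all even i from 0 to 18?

Half of (1+1)^18 + (1−1)^18 gives the even-index sum: 2^17 = 131072.

131072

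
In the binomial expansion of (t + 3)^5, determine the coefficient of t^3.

The general term is C(5,j)·(t)^j·(3)^(5-j); the t^3 term has j = 3.
C(5,3) = 10.
Coefficient = C(5,3) · 3^2 = 10 · 9 = 90.

90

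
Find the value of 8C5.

56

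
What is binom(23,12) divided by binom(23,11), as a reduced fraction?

1

C(n,k+1)/C(n,k) = (n−k)/(k+1) = (23−11)/(11+1) = 12/12 = 1.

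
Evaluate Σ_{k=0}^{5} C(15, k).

1 + 15 + 105 + 455 + 1365 + 3003 = 4944.

4944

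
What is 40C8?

76904685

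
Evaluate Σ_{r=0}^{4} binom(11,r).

562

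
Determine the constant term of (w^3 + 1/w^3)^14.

3432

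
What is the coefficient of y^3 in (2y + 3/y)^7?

6048

General term: C(7,j)·(2y)^j·(3/y)^(7-j), with y-exponent 1j − 1(7−j) = 2j − 7.
Set 2j − 7 = 3: j = 5.
C(7,5) = 21; 2^5 = 32; 3^2 = 9.
Coefficient = 21 · 32 · 9 = 6048.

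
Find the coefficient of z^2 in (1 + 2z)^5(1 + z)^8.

148

Coefficient of z^2 = Σ_{j} C(5,j)·2^j·C(8,2-j)·1^(2-j) for j from 0 to 2.
= 28 + 80 + 40 = 148.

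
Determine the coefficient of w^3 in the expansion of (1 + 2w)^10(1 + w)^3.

1561

Coefficient of w^3 = Σ_{j} C(10,j)·2^j·C(3,3-j)·1^(3-j) for j from 0 to 3.
= 1 + 60 + 540 + 960 = 1561.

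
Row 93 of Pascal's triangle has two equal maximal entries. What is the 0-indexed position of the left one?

For odd n = 93, C(93,i) peaks at i = (n−1)/2 and (n+1)/2; the lesser is 46.

46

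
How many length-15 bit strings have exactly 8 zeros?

6435

Choose the 8 positions: C(15,8) = 6435.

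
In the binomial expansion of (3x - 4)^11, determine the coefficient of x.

34603008

The general term is C(11,j)·(3x)^j·(-4)^(11-j); the x^1 term has j = 1.
C(11,1) = 11.
Coefficient = C(11,1) · 3^1 · (-4)^10 = 11 · 3 · 1048576 = 34603008.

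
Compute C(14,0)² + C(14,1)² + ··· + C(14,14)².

By Vandermonde's identity, Σ C(14,k)² = C(28,14) = 40116600.

40116600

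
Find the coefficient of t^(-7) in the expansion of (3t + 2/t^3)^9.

489888

General term: C(9,j)·(3t)^j·(2/t^3)^(9-j), with t-exponent 1j − 3(9−j) = 4j − 27.
Set 4j − 27 = -7: j = 5.
C(9,5) = 126; 3^5 = 243; 2^4 = 16.
Coefficient = 126 · 243 · 16 = 489888.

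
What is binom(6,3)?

20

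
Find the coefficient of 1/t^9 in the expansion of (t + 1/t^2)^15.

6435

General term: C(15,j)·(t)^j·(1/t^2)^(15-j), with t-exponent 1j − 2(15−j) = 3j − 30.
Set 3j − 30 = -9: j = 7.
C(15,7) = 6435; 1^7 = 1; 1^8 = 1.
Coefficient = 6435 · 1 · 1 = 6435.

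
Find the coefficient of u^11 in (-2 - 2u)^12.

49152

The general term is C(12,j)·(-2)^j·(-2u)^(12-j); the u^11 term has j = 1.
C(12,1) = 12.
Coefficient = C(12,1) · (-2)^1 · (-2)^11 = 12 · (-2) · (-2048) = 49152.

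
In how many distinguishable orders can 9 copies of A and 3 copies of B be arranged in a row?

Choose positions for the A's: C(12,9) = 220.

220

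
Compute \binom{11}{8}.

165

C(11,8) = C(11,3) by symmetry.
C(11,3) = (11·10·9) / 3! = 990 / 6 = 165.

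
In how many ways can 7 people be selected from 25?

480700

This is C(25,7) = 480700.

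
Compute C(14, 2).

C(14,2) = (14·13) / 2! = 182 / 2 = 91.

91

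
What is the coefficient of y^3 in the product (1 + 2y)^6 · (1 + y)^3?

377

Coefficient of y^3 = Σ_{j} C(6,j)·2^j·C(3,3-j)·1^(3-j) for j from 0 to 3.
= 1 + 36 + 180 + 160 = 377.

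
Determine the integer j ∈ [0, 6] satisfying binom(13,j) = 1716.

6

C(13,j) increases on 0 ≤ j ≤ 6. C(13,5) = 1287 and C(13,6) = 1716, so j = 6.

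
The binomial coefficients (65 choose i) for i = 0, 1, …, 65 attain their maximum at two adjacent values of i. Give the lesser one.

32

For odd n = 65, C(65,i) peaks at i = (n−1)/2 and (n+1)/2; the lesser is 32.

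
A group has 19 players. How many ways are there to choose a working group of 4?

3876

This is C(19,4) = 3876.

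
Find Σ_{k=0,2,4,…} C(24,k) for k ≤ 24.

8388608

Half of (1+1)^24 + (1−1)^24 gives the even-index sum: 2^23 = 8388608.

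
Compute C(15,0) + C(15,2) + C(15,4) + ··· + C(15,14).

16384

Even-k terms of row 15 sum to 2^14 = 16384.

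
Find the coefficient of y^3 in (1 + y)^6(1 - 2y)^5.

Coefficient of y^3 = Σ_{j} C(6,j)·1^j·C(5,3-j)·(-2)^(3-j) for j from 0 to 3.
= (-80) + 240 + (-150) + 20 = 30.

30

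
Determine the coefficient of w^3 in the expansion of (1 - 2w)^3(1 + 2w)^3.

0

Coefficient of w^3 = Σ_{j} C(3,j)·(-2)^j·C(3,3-j)·2^(3-j) for j from 0 to 3.
= 8 + (-72) + 72 + (-8) = 0.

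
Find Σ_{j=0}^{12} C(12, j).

4096

The entries of row 12 sum to 2^12 = 4096.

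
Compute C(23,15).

490314

C(23,15) = C(23,8) by symmetry.
C(23,8) = (23·22·21·20·19·18·17·16) / 8! = 19769460480 / 40320 = 490314.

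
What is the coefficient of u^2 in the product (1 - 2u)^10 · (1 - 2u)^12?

Coefficient of u^2 = Σ_{j} C(10,j)·(-2)^j·C(12,2-j)·(-2)^(2-j) for j from 0 to 2.
= 264 + 480 + 180 = 924.

924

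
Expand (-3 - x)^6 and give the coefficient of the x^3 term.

540

The general term is C(6,j)·(-3)^j·(-x)^(6-j); the x^3 term has j = 3.
C(6,3) = 20.
Coefficient = C(6,3) · (-3)^3 · (-1)^3 = 20 · (-27) · (-1) = 540.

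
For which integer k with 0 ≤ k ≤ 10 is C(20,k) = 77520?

7

C(20,k) increases on 0 ≤ k ≤ 10. C(20,6) = 38760 and C(20,7) = 77520, so k = 7.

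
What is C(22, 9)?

497420

C(22,9) = (22·21·20·19·18·17·16·15·14) / 9! = 180503769600 / 362880 = 497420.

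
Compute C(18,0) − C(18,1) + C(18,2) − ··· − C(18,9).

-24310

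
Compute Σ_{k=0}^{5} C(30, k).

1 + 30 + 435 + 4060 + 27405 + 142506 = 174437.

174437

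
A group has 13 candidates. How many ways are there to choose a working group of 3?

286

This is C(13,3) = 286.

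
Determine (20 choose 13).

77520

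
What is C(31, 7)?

2629575

C(31,7) = (31·30·29·28·27·26·25) / 7! = 13253058000 / 5040 = 2629575.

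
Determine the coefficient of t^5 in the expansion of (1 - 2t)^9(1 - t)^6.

-29364

Coefficient of t^5 = Σ_{j} C(9,j)·(-2)^j·C(6,5-j)·(-1)^(5-j) for j from 0 to 5.
= (-6) + (-270) + (-2880) + (-10080) + (-12096) + (-4032) = -29364.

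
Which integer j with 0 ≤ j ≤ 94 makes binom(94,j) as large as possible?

47

C(94,j) is maximized at j = 94/2 = 47.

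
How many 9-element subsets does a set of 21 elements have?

C(21,9) = (21·20·19·18·17·16·15·14·13) / 9! = 106661318400 / 362880 = 293930.

293930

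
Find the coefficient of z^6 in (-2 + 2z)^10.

215040

The general term is C(10,j)·(-2)^j·(2z)^(10-j); the z^6 term has j = 4.
C(10,4) = 210.
Coefficient = C(10,4) · (-2)^4 · 2^6 = 210 · 16 · 64 = 215040.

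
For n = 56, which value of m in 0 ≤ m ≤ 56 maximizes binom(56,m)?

28

C(56,m) is maximized at m = 56/2 = 28.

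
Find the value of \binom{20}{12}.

125970

C(20,12) = C(20,8) by symmetry.
C(20,8) = (20·19·18·17·16·15·14·13) / 8! = 5079110400 / 40320 = 125970.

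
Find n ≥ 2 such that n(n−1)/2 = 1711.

59

n(n−1)/2 = 1711 ⇒ n(n−1) = 3422. Since 59·58 = 3422, n = 59.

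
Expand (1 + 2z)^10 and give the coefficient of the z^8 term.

11520

The general term is C(10,j)·(1)^j·(2z)^(10-j); the z^8 term has j = 2.
C(10,2) = 45.
Coefficient = C(10,2) · 2^8 = 45 · 256 = 11520.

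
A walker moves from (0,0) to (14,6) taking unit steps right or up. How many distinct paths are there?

Each path is a sequence of 20 steps with 14 rights: C(20,14) = 38760.

38760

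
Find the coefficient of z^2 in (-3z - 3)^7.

The general term is C(7,j)·(-3z)^j·(-3)^(7-j); the z^2 term has j = 2.
C(7,2) = 21.
Coefficient = C(7,2) · (-3)^2 · (-3)^5 = 21 · 9 · (-243) = -45927.

-45927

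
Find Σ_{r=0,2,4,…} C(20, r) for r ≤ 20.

524288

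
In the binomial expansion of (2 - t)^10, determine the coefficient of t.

-5120

The general term is C(10,j)·(2)^j·(-t)^(10-j); the t^1 term has j = 9.
C(10,9) = 10.
Coefficient = C(10,9) · 2^9 · (-1)^1 = 10 · 512 · (-1) = -5120.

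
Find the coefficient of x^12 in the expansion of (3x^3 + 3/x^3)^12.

263063295

General term: C(12,j)·(3x^3)^j·(3/x^3)^(12-j), with x-exponent 3j − 3(12−j) = 6j − 36.
Set 6j − 36 = 12: j = 8.
C(12,8) = 495; 3^8 = 6561; 3^4 = 81.
Coefficient = 495 · 6561 · 81 = 263063295.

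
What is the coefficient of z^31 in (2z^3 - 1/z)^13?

General term: C(13,j)·(2z^3)^j·(-1/z)^(13-j), with z-exponent 3j − 1(13−j) = 4j − 13.
Set 4j − 13 = 31: j = 11.
C(13,11) = 78; 2^11 = 2048; (-1)^2 = 1.
Coefficient = 78 · 2048 · 1 = 159744.

159744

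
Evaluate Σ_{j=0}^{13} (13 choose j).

8192

Setting x = 1 in (1+x)^13 gives Σ C(13,j) = 2^13 = 8192.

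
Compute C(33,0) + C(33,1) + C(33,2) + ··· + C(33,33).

The entries of row 33 sum to 2^33 = 8589934592.

8589934592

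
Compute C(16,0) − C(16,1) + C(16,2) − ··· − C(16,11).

-1365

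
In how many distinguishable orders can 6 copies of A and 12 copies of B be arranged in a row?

18564

Choose positions for the A's: C(18,6) = 18564.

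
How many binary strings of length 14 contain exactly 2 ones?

Choose the 2 positions: C(14,2) = 91.

91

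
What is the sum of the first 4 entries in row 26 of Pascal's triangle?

2952

1 + 26 + 325 + 2600 = 2952.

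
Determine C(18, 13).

8568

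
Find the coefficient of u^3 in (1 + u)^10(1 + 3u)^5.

1965

Coefficient of u^3 = Σ_{j} C(10,j)·1^j·C(5,3-j)·3^(3-j) for j from 0 to 3.
= 270 + 900 + 675 + 120 = 1965.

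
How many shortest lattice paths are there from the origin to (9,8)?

24310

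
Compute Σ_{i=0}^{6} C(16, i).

14893

1 + 16 + 120 + 560 + 1820 + 4368 + 8008 = 14893.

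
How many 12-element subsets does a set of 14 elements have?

91

C(14,12) = C(14,2) by symmetry.
C(14,2) = (14·13) / 2! = 182 / 2 = 91.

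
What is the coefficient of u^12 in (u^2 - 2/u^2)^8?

General term: C(8,j)·(u^2)^j·(-2/u^2)^(8-j), with u-exponent 2j − 2(8−j) = 4j − 16.
Set 4j − 16 = 12: j = 7.
C(8,7) = 8; 1^7 = 1; (-2)^1 = -2.
Coefficient = 8 · 1 · (-2) = -16.

-16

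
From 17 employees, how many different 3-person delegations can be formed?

680

This is C(17,3) = 680.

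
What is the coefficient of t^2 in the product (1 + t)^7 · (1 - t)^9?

-6

Coefficient of t^2 = Σ_{j} C(7,j)·1^j·C(9,2-j)·(-1)^(2-j) for j from 0 to 2.
= 36 + (-63) + 21 = -6.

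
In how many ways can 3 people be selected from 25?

This is C(25,3) = 2300.

2300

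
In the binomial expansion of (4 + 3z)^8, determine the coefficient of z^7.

69984

The general term is C(8,j)·(4)^j·(3z)^(8-j); the z^7 term has j = 1.
C(8,1) = 8.
Coefficient = C(8,1) · 4^1 · 3^7 = 8 · 4 · 2187 = 69984.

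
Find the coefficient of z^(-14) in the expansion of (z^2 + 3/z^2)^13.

General term: C(13,j)·(z^2)^j·(3/z^2)^(13-j), with z-exponent 2j − 2(13−j) = 4j − 26.
Set 4j − 26 = -14: j = 3.
C(13,3) = 286; 1^3 = 1; 3^10 = 59049.
Coefficient = 286 · 1 · 59049 = 16888014.

16888014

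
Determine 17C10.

19448

C(17,10) = C(17,7) by symmetry.
C(17,7) = (17·16·15·14·13·12·11) / 7! = 98017920 / 5040 = 19448.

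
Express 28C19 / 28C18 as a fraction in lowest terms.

C(n,k+1)/C(n,k) = (n−k)/(k+1) = (28−18)/(18+1) = 10/19.

10/19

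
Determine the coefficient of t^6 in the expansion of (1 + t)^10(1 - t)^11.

-120

Coefficient of t^6 = Σ_{j} C(10,j)·1^j·C(11,6-j)·(-1)^(6-j) for j from 0 to 6.
= 462 + (-4620) + 14850 + (-19800) + 11550 + (-2772) + 210 = -120.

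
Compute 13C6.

C(13,6) = (13·12·11·10·9·8) / 6! = 1235520 / 720 = 1716.

1716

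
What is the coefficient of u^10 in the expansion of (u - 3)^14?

The general term is C(14,j)·(u)^j·(-3)^(14-j); the u^10 term has j = 10.
C(14,10) = 1001.
Coefficient = C(14,10) · (-3)^4 = 1001 · 81 = 81081.

81081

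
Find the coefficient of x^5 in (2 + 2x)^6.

384

The general term is C(6,j)·(2)^j·(2x)^(6-j); the x^5 term has j = 1.
C(6,1) = 6.
Coefficient = C(6,1) · 2^1 · 2^5 = 6 · 2 · 32 = 384.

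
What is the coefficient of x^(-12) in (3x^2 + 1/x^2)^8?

General term: C(8,j)·(3x^2)^j·(1/x^2)^(8-j), with x-exponent 2j − 2(8−j) = 4j − 16.
Set 4j − 16 = -12: j = 1.
C(8,1) = 8; 3^1 = 3; 1^7 = 1.
Coefficient = 8 · 3 · 1 = 24.

24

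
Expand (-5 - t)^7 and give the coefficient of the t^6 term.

-35

The general term is C(7,j)·(-5)^j·(-t)^(7-j); the t^6 term has j = 1.
C(7,1) = 7.
Coefficient = C(7,1) · (-5)^1 = 7 · (-5) = -35.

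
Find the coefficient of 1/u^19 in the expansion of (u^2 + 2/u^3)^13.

366080

General term: C(13,j)·(u^2)^j·(2/u^3)^(13-j), with u-exponent 2j − 3(13−j) = 5j − 39.
Set 5j − 39 = -19: j = 4.
C(13,4) = 715; 1^4 = 1; 2^9 = 512.
Coefficient = 715 · 1 · 512 = 366080.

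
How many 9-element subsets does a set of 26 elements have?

C(26,9) = (26·25·24·23·22·21·20·19·18) / 9! = 1133836704000 / 362880 = 3124550.

3124550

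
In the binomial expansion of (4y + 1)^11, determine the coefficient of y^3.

The general term is C(11,j)·(4y)^j·(1)^(11-j); the y^3 term has j = 3.
C(11,3) = 165.
Coefficient = C(11,3) · 4^3 = 165 · 64 = 10560.

10560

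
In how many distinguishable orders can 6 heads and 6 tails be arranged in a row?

Choose positions for the heads: C(12,6) = 924.

924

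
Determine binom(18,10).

43758

C(18,10) = C(18,8) by symmetry.
C(18,8) = (18·17·16·15·14·13·12·11) / 8! = 1764322560 / 40320 = 43758.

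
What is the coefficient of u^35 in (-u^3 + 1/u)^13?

13

General term: C(13,j)·(-u^3)^j·(1/u)^(13-j), with u-exponent 3j − 1(13−j) = 4j − 13.
Set 4j − 13 = 35: j = 12.
C(13,12) = 13; (-1)^12 = 1; 1^1 = 1.
Coefficient = 13 · 1 · 1 = 13.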